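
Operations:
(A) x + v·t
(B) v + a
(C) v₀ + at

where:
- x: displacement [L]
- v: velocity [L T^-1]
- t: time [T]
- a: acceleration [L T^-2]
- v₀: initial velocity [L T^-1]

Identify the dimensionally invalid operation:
(B) v + a

(A) x + v·t: x [L] and v·t [L] — same dimensions ✓
(B) v + a: v [L T^-1] and a [L T^-2] — different dimensions cannot be added/subtracted ✗
(C) v₀ + at: v₀ [L T^-1] and at [L T^-1] — same dimensions ✓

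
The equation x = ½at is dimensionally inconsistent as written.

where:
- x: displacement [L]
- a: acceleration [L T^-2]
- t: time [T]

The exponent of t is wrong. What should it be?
The exponent of t should be 2: x = ½at^2

The LHS x has dimensions [L]; t has dimensions [T].
As written, the RHS ½at (exponent 1 on t) has dimensions [L T^-1], which does not match.
With exponent 2, the RHS ½at^2 has dimensions [L], matching the LHS.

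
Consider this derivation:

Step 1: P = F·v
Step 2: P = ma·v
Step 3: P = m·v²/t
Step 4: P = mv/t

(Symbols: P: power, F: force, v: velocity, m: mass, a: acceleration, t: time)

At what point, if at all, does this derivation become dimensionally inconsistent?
Step 4

Step 1: P = F·v → LHS [L^2 M T^-3], RHS [L^2 M T^-3] ✓
Step 2: P = ma·v → LHS [L^2 M T^-3], RHS [L^2 M T^-3] ✓
Step 3: P = m·v²/t → LHS [L^2 M T^-3], RHS [L^2 M T^-3] ✓
Step 4: P = mv/t → LHS [L^2 M T^-3], RHS [L M T^-2] ✗

The first dimensional inconsistency appears in step 4: P = mv/t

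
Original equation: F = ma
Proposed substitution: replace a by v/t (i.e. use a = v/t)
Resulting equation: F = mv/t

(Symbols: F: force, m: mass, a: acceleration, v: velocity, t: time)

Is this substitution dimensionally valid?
Yes

[a] = [L T^-2] and [v/t] = [L T^-2]. These match, so the substitution replaces a quantity by one of the same dimensions and the result F = mv/t has LHS [L M T^-2] vs RHS [L M T^-2] — still consistent.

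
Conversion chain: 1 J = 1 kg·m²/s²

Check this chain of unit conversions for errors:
The chain is correct (no errors).

Correct: Joule is defined as kg·m²/s²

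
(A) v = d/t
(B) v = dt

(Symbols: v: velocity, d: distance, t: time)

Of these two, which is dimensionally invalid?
(B)

(A) v = d/t: LHS [L T^-1], RHS [L T^-1] ✓
(B) v = dt: LHS [L T^-1], RHS [L T] ✗

Expression (B) v = dt is dimensionally incorrect.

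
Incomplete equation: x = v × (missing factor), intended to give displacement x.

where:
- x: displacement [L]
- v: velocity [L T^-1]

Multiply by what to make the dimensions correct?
t (time), dimensions [T]

x has dimensions [L] and v has dimensions [L T^-1].
The missing factor must have dimensions [L] / [L T^-1] = [T], i.e. time (t).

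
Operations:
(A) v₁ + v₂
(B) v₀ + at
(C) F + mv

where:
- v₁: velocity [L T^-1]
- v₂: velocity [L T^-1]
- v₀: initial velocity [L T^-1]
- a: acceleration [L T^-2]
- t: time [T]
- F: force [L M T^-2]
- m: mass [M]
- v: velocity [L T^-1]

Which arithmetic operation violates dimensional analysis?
(C) F + mv

(A) v₁ + v₂: v₁ [L T^-1] and v₂ [L T^-1] — same dimensions ✓
(B) v₀ + at: v₀ [L T^-1] and at [L T^-1] — same dimensions ✓
(C) F + mv: F [L M T^-2] and mv [L M T^-1] — different dimensions cannot be added/subtracted ✗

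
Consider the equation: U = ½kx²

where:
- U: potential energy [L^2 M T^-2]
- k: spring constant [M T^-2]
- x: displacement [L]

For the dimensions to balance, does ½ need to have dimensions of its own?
No

U has dimensions [L^2 M T^-2] and kx² already has dimensions [L^2 M T^-2], so the equation balances without ½ contributing any dimensions. ½ is a pure (dimensionless) number; changing or removing it would not affect dimensional consistency.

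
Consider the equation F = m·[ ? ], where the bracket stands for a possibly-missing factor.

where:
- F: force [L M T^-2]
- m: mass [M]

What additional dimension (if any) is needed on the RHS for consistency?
[L T^-2] — acceleration (e.g. a)

F has dimensions [L M T^-2]; m has dimensions [M].
The bracketed factor must supply [L M T^-2] / [M] = [L T^-2].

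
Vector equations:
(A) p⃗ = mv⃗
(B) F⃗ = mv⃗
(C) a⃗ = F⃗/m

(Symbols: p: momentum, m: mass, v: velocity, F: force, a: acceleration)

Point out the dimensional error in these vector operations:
(B) F⃗ = mv⃗

(A) p⃗ = mv⃗: LHS [L M T^-1], RHS [L M T^-1] ✓ — mass (scalar) times velocity (vector)
(B) F⃗ = mv⃗: LHS [L M T^-2], RHS [L M T^-1] ✗ — mass times velocity is momentum, not force; should be ma⃗
(C) a⃗ = F⃗/m: LHS [L T^-2], RHS [L T^-2] ✓ — force (vector) divided by mass (scalar)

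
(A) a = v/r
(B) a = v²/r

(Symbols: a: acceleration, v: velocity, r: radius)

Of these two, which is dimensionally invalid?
(A)

(A) a = v/r: LHS [L T^-2], RHS [T^-1] ✗
(B) a = v²/r: LHS [L T^-2], RHS [L T^-2] ✓

Expression (A) a = v/r is dimensionally incorrect.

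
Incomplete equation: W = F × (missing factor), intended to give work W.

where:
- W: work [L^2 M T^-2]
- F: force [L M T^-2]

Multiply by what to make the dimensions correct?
d (distance), dimensions [L]

W has dimensions [L^2 M T^-2] and F has dimensions [L M T^-2].
The missing factor must have dimensions [L^2 M T^-2] / [L M T^-2] = [L], i.e. distance (d).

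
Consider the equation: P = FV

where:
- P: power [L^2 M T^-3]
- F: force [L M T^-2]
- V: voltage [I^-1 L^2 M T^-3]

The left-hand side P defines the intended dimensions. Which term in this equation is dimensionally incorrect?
The right-hand side term FV

P has dimensions [L^2 M T^-3], but FV has dimensions [I^-1 L^3 M^2 T^-5], so the term FV is dimensionally wrong for P.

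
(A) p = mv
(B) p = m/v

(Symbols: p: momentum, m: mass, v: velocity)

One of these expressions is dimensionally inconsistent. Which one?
(B)

(A) p = mv: LHS [L M T^-1], RHS [L M T^-1] ✓
(B) p = m/v: LHS [L M T^-1], RHS [L^-1 M T] ✗

Expression (B) p = m/v is dimensionally incorrect.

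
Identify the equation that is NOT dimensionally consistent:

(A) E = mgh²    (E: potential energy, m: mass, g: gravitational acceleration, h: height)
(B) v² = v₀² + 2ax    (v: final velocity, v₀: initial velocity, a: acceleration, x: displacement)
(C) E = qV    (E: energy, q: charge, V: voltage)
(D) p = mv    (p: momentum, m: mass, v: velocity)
(A) E = mgh²

The equation (A) E = mgh² is dimensionally incorrect.

LHS (E): [L^2 M T^-2]
RHS (mgh²): [L^3 M T^-2] ✗

The dimensions do not match. The other three equations balance.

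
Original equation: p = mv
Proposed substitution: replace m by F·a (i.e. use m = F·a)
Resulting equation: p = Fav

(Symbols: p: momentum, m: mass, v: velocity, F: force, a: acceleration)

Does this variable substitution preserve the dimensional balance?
No

[m] = [M] and [F·a] = [L^2 M T^-4]. These differ, so the substitution replaces a quantity by one of different dimensions and the result p = Fav has LHS [L M T^-1] vs RHS [L^3 M T^-5] — inconsistent.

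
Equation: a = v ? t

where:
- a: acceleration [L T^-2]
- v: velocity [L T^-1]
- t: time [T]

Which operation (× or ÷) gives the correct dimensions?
division (÷): a = v ÷ t

a [L T^-2]; v [L T^-1]; t [T].
v × t → [L] ✗
v ÷ t → [L T^-2] ✓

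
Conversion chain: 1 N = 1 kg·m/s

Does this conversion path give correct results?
The chain is incorrect (it contains an error).

Incorrect: Newton is kg·m/s², not kg·m/s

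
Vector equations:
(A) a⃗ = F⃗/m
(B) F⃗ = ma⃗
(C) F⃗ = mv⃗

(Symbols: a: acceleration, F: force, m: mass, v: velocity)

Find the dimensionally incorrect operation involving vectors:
(C) F⃗ = mv⃗

(A) a⃗ = F⃗/m: LHS [L T^-2], RHS [L T^-2] ✓ — force (vector) divided by mass (scalar)
(B) F⃗ = ma⃗: LHS [L M T^-2], RHS [L M T^-2] ✓ — Force and acceleration are vectors, mass is a scalar
(C) F⃗ = mv⃗: LHS [L M T^-2], RHS [L M T^-1] ✗ — mass times velocity is momentum, not force; should be ma⃗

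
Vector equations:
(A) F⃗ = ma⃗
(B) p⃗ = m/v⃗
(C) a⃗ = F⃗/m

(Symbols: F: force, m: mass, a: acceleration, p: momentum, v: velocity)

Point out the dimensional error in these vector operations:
(B) p⃗ = m/v⃗

(A) F⃗ = ma⃗: LHS [L M T^-2], RHS [L M T^-2] ✓ — Force and acceleration are vectors, mass is a scalar
(B) p⃗ = m/v⃗: LHS [L M T^-1], RHS [L^-1 M T] ✗ — momentum is mass times velocity; should be mv⃗ (and division by a vector is undefined)
(C) a⃗ = F⃗/m: LHS [L T^-2], RHS [L T^-2] ✓ — force (vector) divided by mass (scalar)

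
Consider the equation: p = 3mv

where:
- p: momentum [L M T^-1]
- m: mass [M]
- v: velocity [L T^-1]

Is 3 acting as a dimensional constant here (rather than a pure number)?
No

p has dimensions [L M T^-1] and mv already has dimensions [L M T^-1], so the equation balances without 3 contributing any dimensions. 3 is a pure (dimensionless) number; changing or removing it would not affect dimensional consistency.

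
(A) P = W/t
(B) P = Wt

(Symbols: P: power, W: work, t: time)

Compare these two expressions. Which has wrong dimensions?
(B)

(A) P = W/t: LHS [L^2 M T^-3], RHS [L^2 M T^-3] ✓
(B) P = Wt: LHS [L^2 M T^-3], RHS [L^2 M T^-1] ✗

Expression (B) P = Wt is dimensionally incorrect.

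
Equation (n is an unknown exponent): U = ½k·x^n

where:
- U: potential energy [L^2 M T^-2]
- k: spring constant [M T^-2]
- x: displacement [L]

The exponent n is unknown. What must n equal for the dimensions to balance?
n = 2

U has dimensions [L^2 M T^-2]; x has dimensions [L].
The rest of the RHS has dimensions [M T^-2], so x^n must supply [L^2].
With n = 2: ½k·x^2 has dimensions [L^2 M T^-2], matching the LHS ✓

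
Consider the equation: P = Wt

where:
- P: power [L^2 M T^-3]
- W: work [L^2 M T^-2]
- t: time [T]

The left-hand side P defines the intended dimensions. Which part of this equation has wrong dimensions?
The right-hand side term Wt

P has dimensions [L^2 M T^-3], but Wt has dimensions [L^2 M T^-1], so the term Wt is dimensionally wrong for P.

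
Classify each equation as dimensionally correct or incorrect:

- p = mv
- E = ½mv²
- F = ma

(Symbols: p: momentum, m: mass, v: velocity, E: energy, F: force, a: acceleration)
Dimensionally correct: p = mv, E = ½mv², F = ma
Dimensionally incorrect: none
Ordered (correct first, then incorrect): p = mv, E = ½mv², F = ma

- p = mv: LHS [L M T^-1], RHS [L M T^-1] → correct ✓
- E = ½mv²: LHS [L^2 M T^-2], RHS [L^2 M T^-2] → correct ✓
- F = ma: LHS [L M T^-2], RHS [L M T^-2] → correct ✓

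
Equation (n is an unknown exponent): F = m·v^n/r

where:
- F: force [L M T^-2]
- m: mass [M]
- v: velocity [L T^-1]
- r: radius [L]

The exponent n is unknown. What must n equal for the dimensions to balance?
n = 2

F has dimensions [L M T^-2]; v has dimensions [L T^-1].
The rest of the RHS has dimensions [L^-1 M], so v^n must supply [L^2 T^-2].
With n = 2: m·v^2/r has dimensions [L M T^-2], matching the LHS ✓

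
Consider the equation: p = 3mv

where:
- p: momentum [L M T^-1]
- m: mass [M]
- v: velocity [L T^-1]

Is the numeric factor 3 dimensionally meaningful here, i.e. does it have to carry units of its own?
No

p has dimensions [L M T^-1] and mv already has dimensions [L M T^-1], so the equation balances without 3 contributing any dimensions. 3 is a pure (dimensionless) number; changing or removing it would not affect dimensional consistency.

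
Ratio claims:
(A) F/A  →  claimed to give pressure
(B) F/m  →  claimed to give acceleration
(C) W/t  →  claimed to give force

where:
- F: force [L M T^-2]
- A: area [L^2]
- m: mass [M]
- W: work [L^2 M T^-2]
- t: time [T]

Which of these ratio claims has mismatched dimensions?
(C) W/t does not give force

(A) F/A: [L^-1 M T^-2] = pressure [L^-1 M T^-2] ✓
(B) F/m: [L T^-2] = acceleration [L T^-2] ✓
(C) W/t: [L^2 M T^-3] ≠ force [L M T^-2] ✗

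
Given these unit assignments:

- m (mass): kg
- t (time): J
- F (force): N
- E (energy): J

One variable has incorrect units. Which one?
t

The variable t (time) should have units s, not J.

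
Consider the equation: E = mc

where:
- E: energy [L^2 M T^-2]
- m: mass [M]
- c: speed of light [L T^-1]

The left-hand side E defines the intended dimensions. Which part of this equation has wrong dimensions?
The right-hand side term mc

E has dimensions [L^2 M T^-2], but mc has dimensions [L M T^-1], so the term mc is dimensionally wrong for E.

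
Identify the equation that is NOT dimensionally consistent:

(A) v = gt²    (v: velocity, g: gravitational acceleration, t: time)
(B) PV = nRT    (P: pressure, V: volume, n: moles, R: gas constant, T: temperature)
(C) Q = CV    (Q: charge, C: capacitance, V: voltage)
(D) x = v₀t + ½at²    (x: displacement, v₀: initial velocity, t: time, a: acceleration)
(A) v = gt²

The equation (A) v = gt² is dimensionally incorrect.

LHS (v): [L T^-1]
RHS (gt²): [L] ✗

The dimensions do not match. The other three equations balance.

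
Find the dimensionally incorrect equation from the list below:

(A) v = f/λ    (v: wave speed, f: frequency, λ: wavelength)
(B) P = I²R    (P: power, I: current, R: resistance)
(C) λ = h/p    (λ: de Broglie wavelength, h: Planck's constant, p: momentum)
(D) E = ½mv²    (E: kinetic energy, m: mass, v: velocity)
(A) v = f/λ

The equation (A) v = f/λ is dimensionally incorrect.

LHS (v): [L T^-1]
RHS (f/λ): [L^-1 T^-1] ✗

The dimensions do not match. The other three equations balance.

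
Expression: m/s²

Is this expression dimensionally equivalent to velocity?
No

The expression m/s² has dimensions [L T^-2], but velocity has dimensions [L T^-1].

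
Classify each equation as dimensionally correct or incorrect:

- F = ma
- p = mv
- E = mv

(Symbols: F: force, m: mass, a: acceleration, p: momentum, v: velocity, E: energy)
Dimensionally correct: F = ma, p = mv
Dimensionally incorrect: E = mv
Ordered (correct first, then incorrect): F = ma, p = mv, E = mv

- F = ma: LHS [L M T^-2], RHS [L M T^-2] → correct ✓
- p = mv: LHS [L M T^-1], RHS [L M T^-1] → correct ✓
- E = mv: LHS [L^2 M T^-2], RHS [L M T^-1] → incorrect ✗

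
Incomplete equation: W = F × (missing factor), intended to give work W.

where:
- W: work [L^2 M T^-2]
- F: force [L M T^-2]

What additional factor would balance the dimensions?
d (distance), dimensions [L]

W has dimensions [L^2 M T^-2] and F has dimensions [L M T^-2].
The missing factor must have dimensions [L^2 M T^-2] / [L M T^-2] = [L], i.e. distance (d).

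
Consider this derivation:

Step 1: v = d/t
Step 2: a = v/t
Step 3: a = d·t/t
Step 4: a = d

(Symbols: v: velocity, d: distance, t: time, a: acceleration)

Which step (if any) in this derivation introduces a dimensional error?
Step 3

Step 1: v = d/t → LHS [L T^-1], RHS [L T^-1] ✓
Step 2: a = v/t → LHS [L T^-2], RHS [L T^-2] ✓
Step 3: a = d·t/t → LHS [L T^-2], RHS [L] ✗

The first dimensional inconsistency appears in step 3: a = d·t/t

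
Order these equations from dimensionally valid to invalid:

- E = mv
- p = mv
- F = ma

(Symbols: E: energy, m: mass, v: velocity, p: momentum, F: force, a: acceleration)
Dimensionally correct: p = mv, F = ma
Dimensionally incorrect: E = mv
Ordered (correct first, then incorrect): p = mv, F = ma, E = mv

- E = mv: LHS [L^2 M T^-2], RHS [L M T^-1] → incorrect ✗
- p = mv: LHS [L M T^-1], RHS [L M T^-1] → correct ✓
- F = ma: LHS [L M T^-2], RHS [L M T^-2] → correct ✓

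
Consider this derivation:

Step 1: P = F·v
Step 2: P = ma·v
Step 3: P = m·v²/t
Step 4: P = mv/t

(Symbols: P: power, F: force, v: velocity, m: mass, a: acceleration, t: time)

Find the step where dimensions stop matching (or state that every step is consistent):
Step 4

Step 1: P = F·v → LHS [L^2 M T^-3], RHS [L^2 M T^-3] ✓
Step 2: P = ma·v → LHS [L^2 M T^-3], RHS [L^2 M T^-3] ✓
Step 3: P = m·v²/t → LHS [L^2 M T^-3], RHS [L^2 M T^-3] ✓
Step 4: P = mv/t → LHS [L^2 M T^-3], RHS [L M T^-2] ✗

The first dimensional inconsistency appears in step 4: P = mv/t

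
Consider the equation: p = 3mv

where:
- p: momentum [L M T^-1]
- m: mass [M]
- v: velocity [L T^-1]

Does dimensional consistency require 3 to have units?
No

p has dimensions [L M T^-1] and mv already has dimensions [L M T^-1], so the equation balances without 3 contributing any dimensions. 3 is a pure (dimensionless) number; changing or removing it would not affect dimensional consistency.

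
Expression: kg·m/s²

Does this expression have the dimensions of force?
Yes

The expression kg·m/s² has dimensions [L M T^-2], which is exactly force [L M T^-2].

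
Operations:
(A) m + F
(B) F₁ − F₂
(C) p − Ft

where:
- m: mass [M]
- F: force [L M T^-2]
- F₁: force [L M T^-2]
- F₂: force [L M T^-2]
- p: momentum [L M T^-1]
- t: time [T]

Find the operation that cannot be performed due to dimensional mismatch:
(A) m + F

(A) m + F: m [M] and F [L M T^-2] — different dimensions cannot be added/subtracted ✗
(B) F₁ − F₂: F₁ [L M T^-2] and F₂ [L M T^-2] — same dimensions ✓
(C) p − Ft: p [L M T^-1] and Ft [L M T^-1] — same dimensions ✓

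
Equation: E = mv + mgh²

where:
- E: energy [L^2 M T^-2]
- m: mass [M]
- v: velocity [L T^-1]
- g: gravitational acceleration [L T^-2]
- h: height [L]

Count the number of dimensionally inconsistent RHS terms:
2

LHS E: [L^2 M T^-2]
- mv: [L M T^-1] ✗
- mgh²: [L^3 M T^-2] ✗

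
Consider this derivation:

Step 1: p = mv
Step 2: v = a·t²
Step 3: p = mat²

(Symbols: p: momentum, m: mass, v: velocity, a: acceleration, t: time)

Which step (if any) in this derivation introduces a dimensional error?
Step 2

Step 1: p = mv → LHS [L M T^-1], RHS [L M T^-1] ✓
Step 2: v = a·t² → LHS [L T^-1], RHS [L] ✗

The first dimensional inconsistency appears in step 2: v = a·t²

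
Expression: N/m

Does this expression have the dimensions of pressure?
No

The expression N/m has dimensions [M T^-2], but pressure has dimensions [L^-1 M T^-2].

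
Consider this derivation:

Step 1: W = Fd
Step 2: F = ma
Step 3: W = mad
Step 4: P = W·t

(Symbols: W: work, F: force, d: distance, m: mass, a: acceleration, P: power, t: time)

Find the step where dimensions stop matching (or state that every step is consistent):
Step 4

Step 1: W = Fd → LHS [L^2 M T^-2], RHS [L^2 M T^-2] ✓
Step 2: F = ma → LHS [L M T^-2], RHS [L M T^-2] ✓
Step 3: W = mad → LHS [L^2 M T^-2], RHS [L^2 M T^-2] ✓
Step 4: P = W·t → LHS [L^2 M T^-3], RHS [L^2 M T^-1] ✗

The first dimensional inconsistency appears in step 4: P = W·t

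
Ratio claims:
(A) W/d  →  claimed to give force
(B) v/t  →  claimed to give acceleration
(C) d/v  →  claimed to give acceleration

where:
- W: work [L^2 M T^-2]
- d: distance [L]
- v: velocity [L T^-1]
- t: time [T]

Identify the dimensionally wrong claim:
(C) d/v does not give acceleration

(A) W/d: [L M T^-2] = force [L M T^-2] ✓
(B) v/t: [L T^-2] = acceleration [L T^-2] ✓
(C) d/v: [T] ≠ acceleration [L T^-2] ✗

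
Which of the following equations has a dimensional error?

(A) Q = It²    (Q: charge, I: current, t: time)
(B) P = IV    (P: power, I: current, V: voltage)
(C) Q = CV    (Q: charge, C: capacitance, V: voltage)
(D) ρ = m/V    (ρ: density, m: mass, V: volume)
(A) Q = It²

The equation (A) Q = It² is dimensionally incorrect.

LHS (Q): [I T]
RHS (It²): [I T^2] ✗

The dimensions do not match. The other three equations balance.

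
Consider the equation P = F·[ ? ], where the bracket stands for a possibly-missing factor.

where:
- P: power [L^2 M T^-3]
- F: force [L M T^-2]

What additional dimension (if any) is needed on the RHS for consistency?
[L T^-1] — velocity (e.g. v)

P has dimensions [L^2 M T^-3]; F has dimensions [L M T^-2].
The bracketed factor must supply [L^2 M T^-3] / [L M T^-2] = [L T^-1].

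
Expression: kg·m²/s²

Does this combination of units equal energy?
Yes

The expression kg·m²/s² has dimensions [L^2 M T^-2], which is exactly energy [L^2 M T^-2].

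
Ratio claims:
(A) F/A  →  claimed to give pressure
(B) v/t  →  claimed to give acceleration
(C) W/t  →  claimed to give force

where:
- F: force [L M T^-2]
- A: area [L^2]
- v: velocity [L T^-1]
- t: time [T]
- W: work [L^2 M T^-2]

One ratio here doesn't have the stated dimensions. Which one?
(C) W/t does not give force

(A) F/A: [L^-1 M T^-2] = pressure [L^-1 M T^-2] ✓
(B) v/t: [L T^-2] = acceleration [L T^-2] ✓
(C) W/t: [L^2 M T^-3] ≠ force [L M T^-2] ✗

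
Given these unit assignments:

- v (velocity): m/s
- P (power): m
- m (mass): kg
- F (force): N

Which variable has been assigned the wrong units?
P

The variable P (power) should have units W, not m.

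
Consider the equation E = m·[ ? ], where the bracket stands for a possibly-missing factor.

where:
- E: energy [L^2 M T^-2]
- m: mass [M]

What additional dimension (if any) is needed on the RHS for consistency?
[L^2 T^-2] — velocity squared (e.g. v²)

E has dimensions [L^2 M T^-2]; m has dimensions [M].
The bracketed factor must supply [L^2 M T^-2] / [M] = [L^2 T^-2].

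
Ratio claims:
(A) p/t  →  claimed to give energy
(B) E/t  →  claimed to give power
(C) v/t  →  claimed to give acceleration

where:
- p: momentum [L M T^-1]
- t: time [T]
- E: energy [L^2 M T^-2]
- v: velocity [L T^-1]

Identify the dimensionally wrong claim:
(A) p/t does not give energy

(A) p/t: [L M T^-2] ≠ energy [L^2 M T^-2] ✗
(B) E/t: [L^2 M T^-3] = power [L^2 M T^-3] ✓
(C) v/t: [L T^-2] = acceleration [L T^-2] ✓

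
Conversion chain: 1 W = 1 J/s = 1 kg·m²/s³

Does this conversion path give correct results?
The chain is correct (no errors).

Correct: Watt is Joule per second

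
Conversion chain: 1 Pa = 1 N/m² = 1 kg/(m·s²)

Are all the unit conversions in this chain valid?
The chain is correct (no errors).

Correct: Pascal is Newton per square meter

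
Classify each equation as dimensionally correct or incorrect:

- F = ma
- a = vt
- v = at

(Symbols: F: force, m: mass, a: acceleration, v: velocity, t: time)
Dimensionally correct: F = ma, v = at
Dimensionally incorrect: a = vt
Ordered (correct first, then incorrect): F = ma, v = at, a = vt

- F = ma: LHS [L M T^-2], RHS [L M T^-2] → correct ✓
- a = vt: LHS [L T^-2], RHS [L] → incorrect ✗
- v = at: LHS [L T^-1], RHS [L T^-1] → correct ✓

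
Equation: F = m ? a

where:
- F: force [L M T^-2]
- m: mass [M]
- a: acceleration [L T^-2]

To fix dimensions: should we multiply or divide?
multiplication (×): F = m × a

F [L M T^-2]; m [M]; a [L T^-2].
m × a → [L M T^-2] ✓
m ÷ a → [L^-1 M T^2] ✗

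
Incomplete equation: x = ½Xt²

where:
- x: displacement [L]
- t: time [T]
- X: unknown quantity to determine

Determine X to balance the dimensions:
X = a (acceleration), dimensions [L T^-2]

x has dimensions [L]; the rest of the RHS (½ t²) has dimensions [T^2].
So X must have dimensions [L T^-2] — X = a (acceleration).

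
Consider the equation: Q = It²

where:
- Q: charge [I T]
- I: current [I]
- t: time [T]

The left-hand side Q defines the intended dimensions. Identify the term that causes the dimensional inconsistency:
The right-hand side term It²

Q has dimensions [I T], but It² has dimensions [I T^2], so the term It² is dimensionally wrong for Q.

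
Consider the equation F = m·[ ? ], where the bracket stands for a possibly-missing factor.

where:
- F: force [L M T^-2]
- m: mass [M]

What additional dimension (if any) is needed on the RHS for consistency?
[L T^-2] — acceleration (e.g. a)

F has dimensions [L M T^-2]; m has dimensions [M].
The bracketed factor must supply [L M T^-2] / [M] = [L T^-2].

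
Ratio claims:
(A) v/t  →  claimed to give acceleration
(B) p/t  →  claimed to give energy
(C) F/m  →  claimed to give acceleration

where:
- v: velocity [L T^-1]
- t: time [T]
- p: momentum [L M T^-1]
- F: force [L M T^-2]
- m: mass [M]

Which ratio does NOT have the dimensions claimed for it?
(B) p/t does not give energy

(A) v/t: [L T^-2] = acceleration [L T^-2] ✓
(B) p/t: [L M T^-2] ≠ energy [L^2 M T^-2] ✗
(C) F/m: [L T^-2] = acceleration [L T^-2] ✓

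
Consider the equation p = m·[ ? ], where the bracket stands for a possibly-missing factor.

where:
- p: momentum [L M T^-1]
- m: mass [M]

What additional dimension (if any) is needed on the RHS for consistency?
[L T^-1] — velocity (e.g. v)

p has dimensions [L M T^-1]; m has dimensions [M].
The bracketed factor must supply [L M T^-1] / [M] = [L T^-1].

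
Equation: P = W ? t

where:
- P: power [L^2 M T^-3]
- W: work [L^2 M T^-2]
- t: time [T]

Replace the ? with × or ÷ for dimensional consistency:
division (÷): P = W ÷ t

P [L^2 M T^-3]; W [L^2 M T^-2]; t [T].
W × t → [L^2 M T^-1] ✗
W ÷ t → [L^2 M T^-3] ✓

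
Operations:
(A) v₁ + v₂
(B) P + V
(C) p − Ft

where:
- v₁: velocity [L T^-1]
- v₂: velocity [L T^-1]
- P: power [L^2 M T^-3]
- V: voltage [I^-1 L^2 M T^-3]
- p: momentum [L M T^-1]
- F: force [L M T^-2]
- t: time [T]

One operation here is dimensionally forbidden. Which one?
(B) P + V

(A) v₁ + v₂: v₁ [L T^-1] and v₂ [L T^-1] — same dimensions ✓
(B) P + V: P [L^2 M T^-3] and V [I^-1 L^2 M T^-3] — different dimensions cannot be added/subtracted ✗
(C) p − Ft: p [L M T^-1] and Ft [L M T^-1] — same dimensions ✓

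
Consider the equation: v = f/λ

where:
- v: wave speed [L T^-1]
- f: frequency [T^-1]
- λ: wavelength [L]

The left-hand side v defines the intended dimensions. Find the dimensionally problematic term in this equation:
The right-hand side term f/λ

v has dimensions [L T^-1], but f/λ has dimensions [L^-1 T^-1], so the term f/λ is dimensionally wrong for v.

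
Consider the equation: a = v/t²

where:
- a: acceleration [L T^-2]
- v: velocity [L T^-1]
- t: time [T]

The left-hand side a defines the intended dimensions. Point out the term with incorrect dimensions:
The right-hand side term v/t²

a has dimensions [L T^-2], but v/t² has dimensions [L T^-3], so the term v/t² is dimensionally wrong for a.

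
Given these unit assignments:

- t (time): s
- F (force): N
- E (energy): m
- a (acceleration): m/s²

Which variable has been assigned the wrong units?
E

The variable E (energy) should have units J, not m.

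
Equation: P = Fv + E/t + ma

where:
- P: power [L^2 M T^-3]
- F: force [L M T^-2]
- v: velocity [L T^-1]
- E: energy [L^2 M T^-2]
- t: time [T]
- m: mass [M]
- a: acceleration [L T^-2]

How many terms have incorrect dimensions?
1

LHS P: [L^2 M T^-3]
- Fv: [L^2 M T^-3] ✓
- E/t: [L^2 M T^-3] ✓
- ma: [L M T^-2] ✗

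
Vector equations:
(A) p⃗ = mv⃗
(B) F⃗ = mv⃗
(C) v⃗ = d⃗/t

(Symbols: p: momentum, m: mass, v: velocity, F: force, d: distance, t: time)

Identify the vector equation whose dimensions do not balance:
(B) F⃗ = mv⃗

(A) p⃗ = mv⃗: LHS [L M T^-1], RHS [L M T^-1] ✓ — mass (scalar) times velocity (vector)
(B) F⃗ = mv⃗: LHS [L M T^-2], RHS [L M T^-1] ✗ — mass times velocity is momentum, not force; should be ma⃗
(C) v⃗ = d⃗/t: LHS [L T^-1], RHS [L T^-1] ✓ — displacement (vector) divided by time (scalar)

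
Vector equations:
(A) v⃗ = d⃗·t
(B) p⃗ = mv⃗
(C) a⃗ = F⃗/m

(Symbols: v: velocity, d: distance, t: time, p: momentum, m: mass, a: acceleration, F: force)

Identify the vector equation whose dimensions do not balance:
(A) v⃗ = d⃗·t

(A) v⃗ = d⃗·t: LHS [L T^-1], RHS [L T] ✗ — velocity is displacement per time; should be d⃗/t
(B) p⃗ = mv⃗: LHS [L M T^-1], RHS [L M T^-1] ✓ — mass (scalar) times velocity (vector)
(C) a⃗ = F⃗/m: LHS [L T^-2], RHS [L T^-2] ✓ — force (vector) divided by mass (scalar)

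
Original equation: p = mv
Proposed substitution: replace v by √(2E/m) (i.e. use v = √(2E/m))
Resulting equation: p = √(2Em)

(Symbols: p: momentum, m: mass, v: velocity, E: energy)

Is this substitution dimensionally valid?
Yes

[v] = [L T^-1] and [√(2E/m)] = [L T^-1]. These match, so the substitution replaces a quantity by one of the same dimensions and the result p = √(2Em) has LHS [L M T^-1] vs RHS [L M T^-1] — still consistent.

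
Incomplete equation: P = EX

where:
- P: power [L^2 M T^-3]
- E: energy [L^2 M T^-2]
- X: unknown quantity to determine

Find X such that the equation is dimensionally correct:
X = f (inverse time / frequency (1/t)), dimensions [T^-1]

P has dimensions [L^2 M T^-3]; the rest of the RHS (E) has dimensions [L^2 M T^-2].
So X must have dimensions [T^-1] — X = f (inverse time / frequency (1/t)).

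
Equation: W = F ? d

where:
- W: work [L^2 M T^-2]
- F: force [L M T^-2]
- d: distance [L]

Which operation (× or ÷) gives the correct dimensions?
multiplication (×): W = F × d

W [L^2 M T^-2]; F [L M T^-2]; d [L].
F × d → [L^2 M T^-2] ✓
F ÷ d → [M T^-2] ✗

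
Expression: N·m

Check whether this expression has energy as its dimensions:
Yes

The expression N·m has dimensions [L^2 M T^-2], which is exactly energy [L^2 M T^-2].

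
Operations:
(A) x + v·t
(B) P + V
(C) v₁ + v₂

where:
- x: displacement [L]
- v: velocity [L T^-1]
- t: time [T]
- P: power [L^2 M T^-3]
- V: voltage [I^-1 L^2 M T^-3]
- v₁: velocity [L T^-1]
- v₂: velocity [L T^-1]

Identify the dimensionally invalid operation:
(B) P + V

(A) x + v·t: x [L] and v·t [L] — same dimensions ✓
(B) P + V: P [L^2 M T^-3] and V [I^-1 L^2 M T^-3] — different dimensions cannot be added/subtracted ✗
(C) v₁ + v₂: v₁ [L T^-1] and v₂ [L T^-1] — same dimensions ✓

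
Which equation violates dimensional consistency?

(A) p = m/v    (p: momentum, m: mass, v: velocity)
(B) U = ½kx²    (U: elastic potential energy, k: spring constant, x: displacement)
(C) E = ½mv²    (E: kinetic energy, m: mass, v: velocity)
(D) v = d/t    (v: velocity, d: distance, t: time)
(A) p = m/v

The equation (A) p = m/v is dimensionally incorrect.

LHS (p): [L M T^-1]
RHS (m/v): [L^-1 M T] ✗

The dimensions do not match. The other three equations balance.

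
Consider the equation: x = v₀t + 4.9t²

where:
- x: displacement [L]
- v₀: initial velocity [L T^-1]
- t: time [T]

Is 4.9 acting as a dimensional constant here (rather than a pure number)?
Yes

x has dimensions [L], while t² alone has dimensions [T^2]. For the equation to balance, the factor 4.9 must carry dimensions [L T^-2] — it is a dimensional constant (a numerical value of a physical quantity with its units suppressed), not a pure number.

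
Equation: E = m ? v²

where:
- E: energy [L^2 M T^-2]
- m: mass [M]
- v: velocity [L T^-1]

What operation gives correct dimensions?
multiplication (×): E = m × v²

E [L^2 M T^-2]; m [M]; v² [L^2 T^-2].
m × v² → [L^2 M T^-2] ✓
m ÷ v² → [L^-2 M T^2] ✗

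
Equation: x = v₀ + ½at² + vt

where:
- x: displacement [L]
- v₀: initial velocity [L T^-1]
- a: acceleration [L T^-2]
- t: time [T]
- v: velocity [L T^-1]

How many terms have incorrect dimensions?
1

LHS x: [L]
- v₀: [L T^-1] ✗
- ½at²: [L] ✓
- vt: [L] ✓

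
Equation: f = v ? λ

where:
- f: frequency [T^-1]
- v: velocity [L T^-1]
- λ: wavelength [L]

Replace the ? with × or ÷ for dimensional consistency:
division (÷): f = v ÷ λ

f [T^-1]; v [L T^-1]; λ [L].
v × λ → [L^2 T^-1] ✗
v ÷ λ → [T^-1] ✓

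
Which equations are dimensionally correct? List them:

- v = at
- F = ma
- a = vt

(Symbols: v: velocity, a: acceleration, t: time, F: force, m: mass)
Dimensionally correct: v = at, F = ma
Dimensionally incorrect: a = vt
Ordered (correct first, then incorrect): v = at, F = ma, a = vt

- v = at: LHS [L T^-1], RHS [L T^-1] → correct ✓
- F = ma: LHS [L M T^-2], RHS [L M T^-2] → correct ✓
- a = vt: LHS [L T^-2], RHS [L] → incorrect ✗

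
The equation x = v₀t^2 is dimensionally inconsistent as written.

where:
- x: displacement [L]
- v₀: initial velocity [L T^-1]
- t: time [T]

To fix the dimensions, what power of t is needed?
The exponent of t should be 1: x = v₀t

The LHS x has dimensions [L]; t has dimensions [T].
As written, the RHS v₀t^2 (exponent 2 on t) has dimensions [L T], which does not match.
With exponent 1, the RHS v₀t has dimensions [L], matching the LHS.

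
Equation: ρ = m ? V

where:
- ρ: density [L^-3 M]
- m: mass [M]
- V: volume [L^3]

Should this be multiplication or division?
division (÷): ρ = m ÷ V

ρ [L^-3 M]; m [M]; V [L^3].
m × V → [L^3 M] ✗
m ÷ V → [L^-3 M] ✓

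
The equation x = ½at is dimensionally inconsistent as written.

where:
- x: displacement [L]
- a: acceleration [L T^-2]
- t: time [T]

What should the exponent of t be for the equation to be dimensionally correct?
The exponent of t should be 2: x = ½at^2

The LHS x has dimensions [L]; t has dimensions [T].
As written, the RHS ½at (exponent 1 on t) has dimensions [L T^-1], which does not match.
With exponent 2, the RHS ½at^2 has dimensions [L], matching the LHS.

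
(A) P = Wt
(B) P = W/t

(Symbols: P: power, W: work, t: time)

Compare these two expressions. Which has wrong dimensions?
(A)

(A) P = Wt: LHS [L^2 M T^-3], RHS [L^2 M T^-1] ✗
(B) P = W/t: LHS [L^2 M T^-3], RHS [L^2 M T^-3] ✓

Expression (A) P = Wt is dimensionally incorrect.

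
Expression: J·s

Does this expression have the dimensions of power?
No

The expression J·s has dimensions [L^2 M T^-1], but power has dimensions [L^2 M T^-3].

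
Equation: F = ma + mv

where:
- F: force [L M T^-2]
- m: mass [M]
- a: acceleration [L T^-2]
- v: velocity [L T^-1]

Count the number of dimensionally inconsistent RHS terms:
1

LHS F: [L M T^-2]
- ma: [L M T^-2] ✓
- mv: [L M T^-1] ✗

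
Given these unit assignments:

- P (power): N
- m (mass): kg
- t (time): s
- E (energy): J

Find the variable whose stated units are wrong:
P

The variable P (power) should have units W, not N.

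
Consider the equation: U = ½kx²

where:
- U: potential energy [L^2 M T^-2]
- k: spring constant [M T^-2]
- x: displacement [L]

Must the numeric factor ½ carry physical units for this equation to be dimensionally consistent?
No

U has dimensions [L^2 M T^-2] and kx² already has dimensions [L^2 M T^-2], so the equation balances without ½ contributing any dimensions. ½ is a pure (dimensionless) number; changing or removing it would not affect dimensional consistency.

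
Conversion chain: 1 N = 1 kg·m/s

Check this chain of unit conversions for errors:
The chain is incorrect (it contains an error).

Incorrect: Newton is kg·m/s², not kg·m/s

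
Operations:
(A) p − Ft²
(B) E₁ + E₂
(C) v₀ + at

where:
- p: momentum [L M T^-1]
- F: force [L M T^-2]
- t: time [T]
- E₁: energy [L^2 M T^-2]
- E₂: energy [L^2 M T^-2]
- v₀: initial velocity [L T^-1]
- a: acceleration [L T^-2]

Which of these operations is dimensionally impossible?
(A) p − Ft²

(A) p − Ft²: p [L M T^-1] and Ft² [L M] — different dimensions cannot be added/subtracted ✗
(B) E₁ + E₂: E₁ [L^2 M T^-2] and E₂ [L^2 M T^-2] — same dimensions ✓
(C) v₀ + at: v₀ [L T^-1] and at [L T^-1] — same dimensions ✓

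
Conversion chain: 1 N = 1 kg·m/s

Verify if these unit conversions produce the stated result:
The chain is incorrect (it contains an error).

Incorrect: Newton is kg·m/s², not kg·m/s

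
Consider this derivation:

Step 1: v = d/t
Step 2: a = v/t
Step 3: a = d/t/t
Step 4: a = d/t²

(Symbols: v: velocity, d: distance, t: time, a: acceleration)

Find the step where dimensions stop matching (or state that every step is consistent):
No step introduces an error — all steps are dimensionally consistent.

Step 1: v = d/t → LHS [L T^-1], RHS [L T^-1] ✓
Step 2: a = v/t → LHS [L T^-2], RHS [L T^-2] ✓
Step 3: a = d/t/t → LHS [L T^-2], RHS [L T^-2] ✓
Step 4: a = d/t² → LHS [L T^-2], RHS [L T^-2] ✓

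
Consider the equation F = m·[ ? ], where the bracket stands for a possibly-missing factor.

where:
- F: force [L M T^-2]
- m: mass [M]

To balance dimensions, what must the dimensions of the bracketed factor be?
[L T^-2] — acceleration (e.g. a)

F has dimensions [L M T^-2]; m has dimensions [M].
The bracketed factor must supply [L M T^-2] / [M] = [L T^-2].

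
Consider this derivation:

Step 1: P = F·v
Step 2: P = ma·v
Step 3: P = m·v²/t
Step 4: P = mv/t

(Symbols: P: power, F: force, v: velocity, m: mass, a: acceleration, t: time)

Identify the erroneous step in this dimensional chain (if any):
Step 4

Step 1: P = F·v → LHS [L^2 M T^-3], RHS [L^2 M T^-3] ✓
Step 2: P = ma·v → LHS [L^2 M T^-3], RHS [L^2 M T^-3] ✓
Step 3: P = m·v²/t → LHS [L^2 M T^-3], RHS [L^2 M T^-3] ✓
Step 4: P = mv/t → LHS [L^2 M T^-3], RHS [L M T^-2] ✗

The first dimensional inconsistency appears in step 4: P = mv/t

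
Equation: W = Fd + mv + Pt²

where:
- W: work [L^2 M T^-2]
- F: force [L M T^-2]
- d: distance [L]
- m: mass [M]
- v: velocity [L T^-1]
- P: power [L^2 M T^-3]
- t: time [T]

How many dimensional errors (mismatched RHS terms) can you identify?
2

LHS W: [L^2 M T^-2]
- Fd: [L^2 M T^-2] ✓
- mv: [L M T^-1] ✗
- Pt²: [L^2 M T^-1] ✗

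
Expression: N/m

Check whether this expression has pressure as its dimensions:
No

The expression N/m has dimensions [M T^-2], but pressure has dimensions [L^-1 M T^-2].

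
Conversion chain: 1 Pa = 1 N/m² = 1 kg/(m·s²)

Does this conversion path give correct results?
The chain is correct (no errors).

Correct: Pascal is Newton per square meter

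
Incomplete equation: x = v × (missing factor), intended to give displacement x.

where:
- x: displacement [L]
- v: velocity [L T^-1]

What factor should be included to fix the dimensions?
t (time), dimensions [T]

x has dimensions [L] and v has dimensions [L T^-1].
The missing factor must have dimensions [L] / [L T^-1] = [T], i.e. time (t).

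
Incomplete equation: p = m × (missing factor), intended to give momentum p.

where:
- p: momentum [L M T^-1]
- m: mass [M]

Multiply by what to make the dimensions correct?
v (velocity), dimensions [L T^-1]

p has dimensions [L M T^-1] and m has dimensions [M].
The missing factor must have dimensions [L M T^-1] / [M] = [L T^-1], i.e. velocity (v).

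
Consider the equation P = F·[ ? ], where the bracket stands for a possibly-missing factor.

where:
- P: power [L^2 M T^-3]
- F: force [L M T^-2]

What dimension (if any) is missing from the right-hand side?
[L T^-1] — velocity (e.g. v)

P has dimensions [L^2 M T^-3]; F has dimensions [L M T^-2].
The bracketed factor must supply [L^2 M T^-3] / [L M T^-2] = [L T^-1].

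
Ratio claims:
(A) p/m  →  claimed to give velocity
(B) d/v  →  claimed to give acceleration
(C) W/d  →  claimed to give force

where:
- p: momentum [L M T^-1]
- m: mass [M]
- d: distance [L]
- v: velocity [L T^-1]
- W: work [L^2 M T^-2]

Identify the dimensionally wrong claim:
(B) d/v does not give acceleration

(A) p/m: [L T^-1] = velocity [L T^-1] ✓
(B) d/v: [T] ≠ acceleration [L T^-2] ✗
(C) W/d: [L M T^-2] = force [L M T^-2] ✓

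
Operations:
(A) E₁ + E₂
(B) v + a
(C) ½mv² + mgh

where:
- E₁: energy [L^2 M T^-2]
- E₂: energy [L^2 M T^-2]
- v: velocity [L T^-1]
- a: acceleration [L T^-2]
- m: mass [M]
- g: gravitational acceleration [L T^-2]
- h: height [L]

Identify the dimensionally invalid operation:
(B) v + a

(A) E₁ + E₂: E₁ [L^2 M T^-2] and E₂ [L^2 M T^-2] — same dimensions ✓
(B) v + a: v [L T^-1] and a [L T^-2] — different dimensions cannot be added/subtracted ✗
(C) ½mv² + mgh: ½mv² [L^2 M T^-2] and mgh [L^2 M T^-2] — same dimensions ✓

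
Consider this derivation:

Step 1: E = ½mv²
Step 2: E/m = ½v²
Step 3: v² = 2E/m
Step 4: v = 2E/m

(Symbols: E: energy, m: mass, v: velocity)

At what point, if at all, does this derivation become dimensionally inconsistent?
Step 4

Step 1: E = ½mv² → LHS [L^2 M T^-2], RHS [L^2 M T^-2] ✓
Step 2: E/m = ½v² → LHS [L^2 T^-2], RHS [L^2 T^-2] ✓
Step 3: v² = 2E/m → LHS [L^2 T^-2], RHS [L^2 T^-2] ✓
Step 4: v = 2E/m → LHS [L T^-1], RHS [L^2 T^-2] ✗

The first dimensional inconsistency appears in step 4: v = 2E/m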